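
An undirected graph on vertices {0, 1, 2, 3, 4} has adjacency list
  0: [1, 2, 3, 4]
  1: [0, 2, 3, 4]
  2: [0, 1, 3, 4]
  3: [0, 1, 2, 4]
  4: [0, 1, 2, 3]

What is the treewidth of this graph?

4

A width-4 tree decomposition is:
Bags: B1 = {0, 1, 2, 3, 4}
Tree: (single bag)
With just one bag of size 5, the width is 5 − 1 = 4, so tw(G) ≤ 4. Conversely, {0, 1, 2, 3, 4} is a clique of size 5, and the vertices of any clique must share a bag in every tree decomposition; so some bag has ≥ 5 vertices and tw(G) ≥ 4. Therefore the treewidth is 4.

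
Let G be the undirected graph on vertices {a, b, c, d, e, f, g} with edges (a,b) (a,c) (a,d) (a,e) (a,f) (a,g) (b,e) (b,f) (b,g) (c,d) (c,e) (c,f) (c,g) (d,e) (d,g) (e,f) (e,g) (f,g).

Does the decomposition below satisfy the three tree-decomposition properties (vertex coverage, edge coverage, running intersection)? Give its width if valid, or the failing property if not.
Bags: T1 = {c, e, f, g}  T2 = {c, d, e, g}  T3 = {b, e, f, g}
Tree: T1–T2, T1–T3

No — vertex a appears in no bag.

A tree decomposition must satisfy three properties: every vertex lies in some bag; for every edge, both endpoints lie together in some bag; and for every vertex, the bags containing it form a connected subtree. Here vertex a appears in no bag, so the decomposition is invalid.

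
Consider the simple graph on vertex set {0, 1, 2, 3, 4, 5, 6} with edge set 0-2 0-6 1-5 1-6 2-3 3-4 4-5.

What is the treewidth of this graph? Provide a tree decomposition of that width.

The largest bag has 3 vertices, giving width 2; this decomposition certifies tw(G) ≤ 2. For the lower bound, G contains the cycle 1–5–4–3–2–0–6–1, so G is not a forest; only forests have treewidth ≤ 1, hence tw(G) ≥ 2. Combining the bounds, tw(G) = 2.

Treewidth 2.
One optimal decomposition is:
Bags: B1 = {1, 4, 5}  B2 = {1, 3, 4}  B3 = {1, 2, 3}  B4 = {0, 1, 2}  B5 = {0, 1, 6}
Tree: B1–B2, B2–B3, B3–B4, B4–B5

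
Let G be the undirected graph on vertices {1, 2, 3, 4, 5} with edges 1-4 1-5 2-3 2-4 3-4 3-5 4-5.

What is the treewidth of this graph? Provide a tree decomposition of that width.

The largest bag has 3 vertices, giving width 2; this decomposition certifies tw(G) ≤ 2. Conversely, {1, 4, 5} is a clique of size 3, and the vertices of any clique must share a bag in every tree decomposition; so some bag has ≥ 3 vertices and tw(G) ≥ 2. Hence tw(G) = 2 exactly.

Treewidth 2.
Bags: B1 = {3, 4, 5}  B2 = {1, 4, 5}  B3 = {2, 3, 4}
Tree: B1–B2, B1–B3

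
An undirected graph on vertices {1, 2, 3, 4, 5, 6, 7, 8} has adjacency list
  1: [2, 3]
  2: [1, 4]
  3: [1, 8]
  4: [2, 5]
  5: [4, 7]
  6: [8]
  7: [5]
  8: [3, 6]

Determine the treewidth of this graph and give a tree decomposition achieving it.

Treewidth 1.
One such decomposition:
Bags: B1 = {5, 7}  B2 = {4, 5}  B3 = {2, 4}  B4 = {1, 2}  B5 = {1, 3}  B6 = {3, 8}  B7 = {6, 8}
Tree: B1–B2, B2–B3, B3–B4, B4–B5, B5–B6, B6–B7

The largest bag has 2 vertices, giving width 1; this decomposition certifies tw(G) ≤ 1. Any graph with an edge has treewidth ≥ 1, and G has the edge 7–5. Hence tw(G) = 1 exactly.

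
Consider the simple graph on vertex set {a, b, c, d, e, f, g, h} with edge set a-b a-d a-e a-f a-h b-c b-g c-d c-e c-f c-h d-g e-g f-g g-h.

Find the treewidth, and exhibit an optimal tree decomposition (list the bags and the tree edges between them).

Each bag holds 4 vertices, so the decomposition has width 3, which upper-bounds the treewidth. For the lower bound: the 4 vertex sets {c,d}, {g,h}, {a}, {e} are disjoint, each induces a connected subgraph, and every pair is joined by at least one edge of G. Contracting each set to a single vertex therefore yields K_{4} as a minor, and since treewidth is minor-monotone, tw(G) ≥ tw(K_{4}) = 3. Hence tw(G) = 3 exactly.

Treewidth 3.
One optimal decomposition is:
Bags: B1 = {a, c, d, g}  B2 = {a, c, g, h}  B3 = {a, c, e, g}  B4 = {a, c, f, g}  B5 = {a, b, c, g}
Tree: B1–B2, B2–B3, B3–B4, B4–B5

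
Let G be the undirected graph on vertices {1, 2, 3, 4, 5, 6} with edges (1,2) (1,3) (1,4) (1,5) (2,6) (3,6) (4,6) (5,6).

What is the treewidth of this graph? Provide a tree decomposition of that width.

Treewidth 2.
One optimal decomposition is:
Bags: B1 = {1, 3, 6}  B2 = {1, 2, 6}  B3 = {1, 4, 6}  B4 = {1, 5, 6}
Tree: B1–B2, B2–B3, B3–B4

Each bag holds 3 vertices, so the decomposition has width 2, which upper-bounds the treewidth. Since 1–3–6–2–1 is a cycle in G, G is not acyclic. Forests are exactly the graphs of treewidth ≤ 1, so tw(G) ≥ 2. Therefore the treewidth is 2.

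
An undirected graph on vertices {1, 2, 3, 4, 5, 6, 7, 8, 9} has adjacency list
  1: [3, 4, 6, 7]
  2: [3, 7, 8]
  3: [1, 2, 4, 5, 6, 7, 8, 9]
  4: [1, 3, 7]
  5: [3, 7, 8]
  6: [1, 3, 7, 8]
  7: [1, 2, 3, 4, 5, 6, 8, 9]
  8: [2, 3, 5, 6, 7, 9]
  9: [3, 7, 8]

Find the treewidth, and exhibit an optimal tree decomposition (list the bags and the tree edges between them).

Every bag has size at most 4, so the width is 4 − 1 = 3 and tw(G) ≤ 3. Conversely, {3, 7, 8, 9} is a clique of size 4, and the vertices of any clique must share a bag in every tree decomposition; so some bag has ≥ 4 vertices and tw(G) ≥ 3. Therefore the treewidth is 3.

Treewidth 3.
One such decomposition:
Bags: B1 = {3, 6, 7, 8}  B2 = {1, 3, 6, 7}  B3 = {2, 3, 7, 8}  B4 = {3, 7, 8, 9}  B5 = {3, 5, 7, 8}  B6 = {1, 3, 4, 7}
Tree: B1–B2, B1–B3, B3–B4, B4–B5, B2–B6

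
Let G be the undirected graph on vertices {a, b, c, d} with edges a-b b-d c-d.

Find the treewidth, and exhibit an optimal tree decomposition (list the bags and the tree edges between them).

Treewidth 1.
Bags: B1 = {c, d}  B2 = {b, d}  B3 = {a, b}
Tree: B1–B2, B2–B3

The largest bag has 2 vertices, giving width 1; this decomposition certifies tw(G) ≤ 1. G has an edge, so its treewidth is at least 1. Combining the bounds, tw(G) = 1.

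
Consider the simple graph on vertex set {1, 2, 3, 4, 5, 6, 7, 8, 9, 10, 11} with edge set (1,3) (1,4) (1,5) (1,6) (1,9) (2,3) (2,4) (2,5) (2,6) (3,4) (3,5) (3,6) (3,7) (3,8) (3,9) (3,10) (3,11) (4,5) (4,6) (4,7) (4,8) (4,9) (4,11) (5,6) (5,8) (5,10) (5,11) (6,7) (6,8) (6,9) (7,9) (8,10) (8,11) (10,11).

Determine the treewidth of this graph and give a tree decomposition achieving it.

Treewidth 4.
Bags: B1 = {3, 4, 5, 6, 8}  B2 = {1, 3, 4, 5, 6}  B3 = {1, 3, 4, 6, 9}  B4 = {3, 4, 5, 8, 11}  B5 = {3, 4, 6, 7, 9}  B6 = {2, 3, 4, 5, 6}  B7 = {3, 5, 8, 10, 11}
Tree: B1–B2, B2–B3, B1–B4, B3–B5, B1–B6, B4–B7

The largest bag has 5 vertices, giving width 4; this decomposition certifies tw(G) ≤ 4. For the lower bound, the 5 vertices {3, 5, 8, 10, 11} are pairwise adjacent, and any tree decomposition puts a clique entirely inside one bag — forcing width ≥ 4. Hence tw(G) = 4 exactly.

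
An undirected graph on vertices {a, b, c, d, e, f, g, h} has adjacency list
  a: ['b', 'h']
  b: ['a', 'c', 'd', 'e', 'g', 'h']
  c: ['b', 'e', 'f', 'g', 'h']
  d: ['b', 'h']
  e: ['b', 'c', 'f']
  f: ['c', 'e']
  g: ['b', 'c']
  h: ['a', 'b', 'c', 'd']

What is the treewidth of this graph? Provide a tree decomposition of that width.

Treewidth 2.
One optimal decomposition is:
Bags: B1 = {b, c, g}  B2 = {b, c, e}  B3 = {c, e, f}  B4 = {b, c, h}  B5 = {a, b, h}  B6 = {b, d, h}
Tree: B1–B2, B2–B3, B2–B4, B4–B5, B5–B6

Each bag holds 3 vertices, so the decomposition has width 2, which upper-bounds the treewidth. On the other hand G contains the 3-clique {c, e, f}. A clique must lie in a single bag of any decomposition, so no decomposition can have width below 2. Therefore the treewidth is 2.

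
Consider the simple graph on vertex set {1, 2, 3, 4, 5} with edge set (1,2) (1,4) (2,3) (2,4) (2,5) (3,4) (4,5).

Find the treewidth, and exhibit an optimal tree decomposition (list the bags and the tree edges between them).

Treewidth 2.
One such decomposition:
Bags: B1 = {1, 2, 4}  B2 = {2, 4, 5}  B3 = {2, 3, 4}
Tree: B1–B2, B1–B3

The largest bag has 3 vertices, giving width 2; this decomposition certifies tw(G) ≤ 2. Conversely, {1, 2, 4} is a clique of size 3, and the vertices of any clique must share a bag in every tree decomposition; so some bag has ≥ 3 vertices and tw(G) ≥ 2. Combining the bounds, tw(G) = 2.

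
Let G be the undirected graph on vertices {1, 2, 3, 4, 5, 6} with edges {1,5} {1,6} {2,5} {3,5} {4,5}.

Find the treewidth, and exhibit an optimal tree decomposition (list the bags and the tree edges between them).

Every bag has size at most 2, so the width is 2 − 1 = 1 and tw(G) ≤ 1. Since G has at least one edge (e.g. 6–1), it is not an edgeless graph, so tw(G) ≥ 1. Therefore the treewidth is 1.

Treewidth 1.
Bags: B1 = {1, 6}  B2 = {1, 5}  B3 = {3, 5}  B4 = {4, 5}  B5 = {2, 5}
Tree: B1–B2, B2–B3, B2–B4, B4–B5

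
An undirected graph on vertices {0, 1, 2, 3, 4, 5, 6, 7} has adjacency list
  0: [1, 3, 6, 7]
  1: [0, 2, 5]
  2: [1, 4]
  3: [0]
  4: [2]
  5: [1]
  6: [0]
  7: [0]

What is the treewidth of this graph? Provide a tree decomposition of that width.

Each bag holds 2 vertices, so the decomposition has width 1, which upper-bounds the treewidth. G has an edge, so its treewidth is at least 1. The upper and lower bounds meet at 1, so that is the treewidth.

Treewidth 1.
One optimal decomposition is:
Bags: B1 = {0, 1}  B2 = {1, 2}  B3 = {2, 4}  B4 = {0, 6}  B5 = {1, 5}  B6 = {0, 7}  B7 = {0, 3}
Tree: B1–B2, B2–B3, B1–B4, B2–B5, B4–B6, B1–B7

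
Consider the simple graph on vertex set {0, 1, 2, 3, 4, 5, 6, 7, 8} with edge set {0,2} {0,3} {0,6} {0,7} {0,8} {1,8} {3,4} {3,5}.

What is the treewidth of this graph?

A width-1 tree decomposition is:
Bags: B1 = {0, 7}  B2 = {0, 8}  B3 = {0, 6}  B4 = {1, 8}  B5 = {0, 3}  B6 = {3, 5}  B7 = {0, 2}  B8 = {3, 4}
Tree: B1–B2, B2–B3, B2–B4, B1–B5, B5–B6, B3–B7, B6–B8
The largest bag has 2 vertices, giving width 1; this decomposition certifies tw(G) ≤ 1. Any graph with an edge has treewidth ≥ 1, and G has the edge 0–7. Therefore the treewidth is 1.

1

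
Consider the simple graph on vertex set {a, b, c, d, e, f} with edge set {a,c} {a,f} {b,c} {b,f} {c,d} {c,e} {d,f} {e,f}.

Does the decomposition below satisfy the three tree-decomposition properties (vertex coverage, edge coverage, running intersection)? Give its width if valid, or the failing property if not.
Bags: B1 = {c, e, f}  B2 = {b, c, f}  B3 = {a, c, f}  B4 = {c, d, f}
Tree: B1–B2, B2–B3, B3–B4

Every vertex of G appears in some bag (union = {a, b, c, d, e, f}); every edge is covered by a bag; and for each vertex v the set of bags containing v is connected in the bag tree. The decomposition is therefore valid. The largest bag has 3 vertices, so the width is 2.

Yes; width 2.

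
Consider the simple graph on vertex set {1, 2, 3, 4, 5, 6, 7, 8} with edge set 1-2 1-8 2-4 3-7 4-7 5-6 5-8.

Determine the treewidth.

A width-1 tree decomposition is:
Bags: B1 = {5, 6}  B2 = {5, 8}  B3 = {1, 8}  B4 = {1, 2}  B5 = {2, 4}  B6 = {4, 7}  B7 = {3, 7}
Tree: B1–B2, B2–B3, B3–B4, B4–B5, B5–B6, B6–B7
Every bag has size at most 2, so the width is 2 − 1 = 1 and tw(G) ≤ 1. Since G has at least one edge (e.g. 6–5), it is not an edgeless graph, so tw(G) ≥ 1. The upper and lower bounds meet at 1, so that is the treewidth.

1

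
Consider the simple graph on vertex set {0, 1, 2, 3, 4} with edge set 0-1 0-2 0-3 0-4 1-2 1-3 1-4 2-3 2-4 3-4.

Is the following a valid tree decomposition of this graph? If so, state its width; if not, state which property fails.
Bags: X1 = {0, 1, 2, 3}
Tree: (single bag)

No — vertex 4 appears in no bag.

A tree decomposition must satisfy three properties: every vertex lies in some bag; for every edge, both endpoints lie together in some bag; and for every vertex, the bags containing it form a connected subtree. Here vertex 4 appears in no bag, so the decomposition is invalid.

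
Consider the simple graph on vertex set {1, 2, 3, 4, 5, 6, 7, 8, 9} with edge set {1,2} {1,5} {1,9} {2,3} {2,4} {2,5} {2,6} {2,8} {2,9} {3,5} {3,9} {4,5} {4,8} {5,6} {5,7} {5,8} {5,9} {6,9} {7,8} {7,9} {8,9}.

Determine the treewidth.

A width-3 tree decomposition is:
Bags: B1 = {2, 5, 8, 9}  B2 = {2, 3, 5, 9}  B3 = {2, 5, 6, 9}  B4 = {1, 2, 5, 9}  B5 = {5, 7, 8, 9}  B6 = {2, 4, 5, 8}
Tree: B1–B2, B1–B3, B1–B4, B1–B5, B1–B6
The largest bag has 4 vertices, giving width 3; this decomposition certifies tw(G) ≤ 3. On the other hand G contains the 4-clique {2, 5, 8, 9}. A clique must lie in a single bag of any decomposition, so no decomposition can have width below 3. Therefore the treewidth is 3.

3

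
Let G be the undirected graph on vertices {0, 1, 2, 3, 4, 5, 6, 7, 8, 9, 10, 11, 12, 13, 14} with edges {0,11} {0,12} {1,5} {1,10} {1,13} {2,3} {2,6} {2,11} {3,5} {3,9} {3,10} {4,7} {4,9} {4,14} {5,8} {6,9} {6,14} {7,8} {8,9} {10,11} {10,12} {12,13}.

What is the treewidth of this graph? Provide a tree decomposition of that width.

Each bag holds 4 vertices, so the decomposition has width 3, which upper-bounds the treewidth. For the lower bound: the 4 vertex sets {0,12,13}, {11}, {10}, {1,2,3,5} are disjoint, each induces a connected subgraph, and every pair is joined by at least one edge of G. Contracting each set to a single vertex therefore yields K_{4} as a minor, and since treewidth is minor-monotone, tw(G) ≥ tw(K_{4}) = 3. Combining the bounds, tw(G) = 3.

Treewidth 3.
One such decomposition:
Bags: B1 = {0, 11, 12, 13}  B2 = {10, 11, 12, 13}  B3 = {1, 10, 11, 13}  B4 = {1, 2, 10, 11}  B5 = {1, 2, 3, 10}  B6 = {1, 2, 3, 5}  B7 = {2, 3, 5, 6}  B8 = {3, 5, 6, 9}  B9 = {5, 6, 8, 9}  B10 = {6, 8, 9, 14}  B11 = {4, 8, 9, 14}  B12 = {4, 7, 8, 14}
Tree: B1–B2, B2–B3, B3–B4, B4–B5, B5–B6, B6–B7, B7–B8, B8–B9, B9–B10, B10–B11, B11–B12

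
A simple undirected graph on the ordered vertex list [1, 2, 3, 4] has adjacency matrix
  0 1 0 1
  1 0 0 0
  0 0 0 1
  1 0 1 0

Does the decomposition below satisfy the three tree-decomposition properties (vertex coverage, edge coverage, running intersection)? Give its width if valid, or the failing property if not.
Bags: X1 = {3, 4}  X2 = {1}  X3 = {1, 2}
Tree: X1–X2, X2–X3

A tree decomposition must satisfy three properties: every vertex lies in some bag; for every edge, both endpoints lie together in some bag; and for every vertex, the bags containing it form a connected subtree. Here edge (4,1) lies in no bag, so the decomposition is invalid.

No — edge (4,1) lies in no bag.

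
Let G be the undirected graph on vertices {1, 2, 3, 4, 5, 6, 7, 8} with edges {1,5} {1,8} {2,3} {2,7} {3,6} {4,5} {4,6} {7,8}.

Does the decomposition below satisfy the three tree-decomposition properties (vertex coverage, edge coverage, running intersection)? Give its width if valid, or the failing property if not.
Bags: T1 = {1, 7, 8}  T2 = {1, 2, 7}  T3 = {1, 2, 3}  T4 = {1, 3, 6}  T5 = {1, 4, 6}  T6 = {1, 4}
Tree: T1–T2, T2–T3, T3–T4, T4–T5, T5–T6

A tree decomposition must satisfy three properties: every vertex lies in some bag; for every edge, both endpoints lie together in some bag; and for every vertex, the bags containing it form a connected subtree. Here vertex 5 appears in no bag, so the decomposition is invalid.

No — vertex 5 appears in no bag.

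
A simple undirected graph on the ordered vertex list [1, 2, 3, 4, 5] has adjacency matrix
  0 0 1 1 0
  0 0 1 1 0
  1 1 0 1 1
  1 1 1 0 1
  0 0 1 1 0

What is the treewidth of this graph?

A width-2 tree decomposition is:
Bags: B1 = {2, 3, 4}  B2 = {1, 3, 4}  B3 = {3, 4, 5}
Tree: B1–B2, B2–B3
Every bag has size at most 3, so the width is 3 − 1 = 2 and tw(G) ≤ 2. On the other hand G contains the 3-clique {1, 3, 4}. A clique must lie in a single bag of any decomposition, so no decomposition can have width below 2. Therefore the treewidth is 2.

2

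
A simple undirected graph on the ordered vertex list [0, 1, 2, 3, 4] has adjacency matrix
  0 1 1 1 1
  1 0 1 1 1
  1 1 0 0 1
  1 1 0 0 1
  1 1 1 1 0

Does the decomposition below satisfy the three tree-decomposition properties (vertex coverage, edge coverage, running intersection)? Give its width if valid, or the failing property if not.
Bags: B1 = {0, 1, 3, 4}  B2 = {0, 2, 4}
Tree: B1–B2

A tree decomposition must satisfy three properties: every vertex lies in some bag; for every edge, both endpoints lie together in some bag; and for every vertex, the bags containing it form a connected subtree. Here edge (1,2) lies in no bag, so the decomposition is invalid.

No — edge (1,2) lies in no bag.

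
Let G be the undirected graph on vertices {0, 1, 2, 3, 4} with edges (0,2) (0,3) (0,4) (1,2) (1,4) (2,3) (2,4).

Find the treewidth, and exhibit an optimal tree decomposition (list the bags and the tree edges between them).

The largest bag has 3 vertices, giving width 2; this decomposition certifies tw(G) ≤ 2. On the other hand G contains the 3-clique {0, 2, 3}. A clique must lie in a single bag of any decomposition, so no decomposition can have width below 2. The upper and lower bounds meet at 2, so that is the treewidth.

Treewidth 2.
One optimal decomposition is:
Bags: B1 = {0, 2, 4}  B2 = {1, 2, 4}  B3 = {0, 2, 3}
Tree: B1–B2, B1–B3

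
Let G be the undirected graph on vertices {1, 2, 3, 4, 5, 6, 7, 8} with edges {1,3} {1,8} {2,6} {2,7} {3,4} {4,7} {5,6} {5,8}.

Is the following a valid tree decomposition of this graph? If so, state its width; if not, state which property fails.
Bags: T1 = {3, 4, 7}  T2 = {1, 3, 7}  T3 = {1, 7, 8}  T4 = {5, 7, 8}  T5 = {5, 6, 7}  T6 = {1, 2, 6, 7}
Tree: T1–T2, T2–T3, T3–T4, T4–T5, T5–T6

No — bags containing vertex 1 are not connected in the tree.

A tree decomposition must satisfy three properties: every vertex lies in some bag; for every edge, both endpoints lie together in some bag; and for every vertex, the bags containing it form a connected subtree. Here bags containing vertex 1 are not connected in the tree, so the decomposition is invalid.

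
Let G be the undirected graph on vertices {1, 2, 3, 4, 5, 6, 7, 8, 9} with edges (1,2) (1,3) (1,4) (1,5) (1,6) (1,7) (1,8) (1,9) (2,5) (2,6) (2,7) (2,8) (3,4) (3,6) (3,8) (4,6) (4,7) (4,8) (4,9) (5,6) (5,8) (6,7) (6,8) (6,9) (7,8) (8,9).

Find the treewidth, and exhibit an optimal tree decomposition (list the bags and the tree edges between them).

Treewidth 4.
Bags: B1 = {1, 2, 5, 6, 8}  B2 = {1, 2, 6, 7, 8}  B3 = {1, 4, 6, 7, 8}  B4 = {1, 4, 6, 8, 9}  B5 = {1, 3, 4, 6, 8}
Tree: B1–B2, B2–B3, B3–B4, B4–B5

Each bag holds 5 vertices, so the decomposition has width 4, which upper-bounds the treewidth. Conversely, {1, 2, 5, 6, 8} is a clique of size 5, and the vertices of any clique must share a bag in every tree decomposition; so some bag has ≥ 5 vertices and tw(G) ≥ 4. Hence tw(G) = 4 exactly.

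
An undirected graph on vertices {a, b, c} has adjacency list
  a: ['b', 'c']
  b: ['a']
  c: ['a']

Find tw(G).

A width-1 tree decomposition is:
Bags: B1 = {a, b}  B2 = {a, c}
Tree: B1–B2
The largest bag has 2 vertices, giving width 1; this decomposition certifies tw(G) ≤ 1. Since G has at least one edge (e.g. a–b), it is not an edgeless graph, so tw(G) ≥ 1. The upper and lower bounds meet at 1, so that is the treewidth.

1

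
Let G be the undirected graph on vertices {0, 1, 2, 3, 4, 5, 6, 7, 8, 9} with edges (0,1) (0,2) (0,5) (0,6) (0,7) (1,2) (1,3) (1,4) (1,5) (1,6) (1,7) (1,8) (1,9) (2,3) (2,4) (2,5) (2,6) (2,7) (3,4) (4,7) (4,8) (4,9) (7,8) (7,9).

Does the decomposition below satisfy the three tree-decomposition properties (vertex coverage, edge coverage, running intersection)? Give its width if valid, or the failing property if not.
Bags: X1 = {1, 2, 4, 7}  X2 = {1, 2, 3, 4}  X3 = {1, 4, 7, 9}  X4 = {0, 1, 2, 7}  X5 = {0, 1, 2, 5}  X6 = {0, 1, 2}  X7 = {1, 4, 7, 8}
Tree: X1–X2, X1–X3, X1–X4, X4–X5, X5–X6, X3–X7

No — vertex 6 appears in no bag.

A tree decomposition must satisfy three properties: every vertex lies in some bag; for every edge, both endpoints lie together in some bag; and for every vertex, the bags containing it form a connected subtree. Here vertex 6 appears in no bag, so the decomposition is invalid.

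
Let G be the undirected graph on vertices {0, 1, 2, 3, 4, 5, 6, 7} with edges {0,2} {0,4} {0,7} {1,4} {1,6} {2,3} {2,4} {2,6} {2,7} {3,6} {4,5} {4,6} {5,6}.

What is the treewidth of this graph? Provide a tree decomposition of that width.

Treewidth 2.
One optimal decomposition is:
Bags: B1 = {2, 4, 6}  B2 = {2, 3, 6}  B3 = {4, 5, 6}  B4 = {1, 4, 6}  B5 = {0, 2, 4}  B6 = {0, 2, 7}
Tree: B1–B2, B1–B3, B3–B4, B1–B5, B5–B6

Each bag holds 3 vertices, so the decomposition has width 2, which upper-bounds the treewidth. On the other hand G contains the 3-clique {1, 4, 6}. A clique must lie in a single bag of any decomposition, so no decomposition can have width below 2. Combining the bounds, tw(G) = 2.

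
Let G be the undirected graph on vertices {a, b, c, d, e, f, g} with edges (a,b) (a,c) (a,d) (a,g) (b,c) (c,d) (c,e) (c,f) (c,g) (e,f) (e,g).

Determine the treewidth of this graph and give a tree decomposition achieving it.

Treewidth 2.
One such decomposition:
Bags: B1 = {a, c, d}  B2 = {a, c, g}  B3 = {c, e, g}  B4 = {a, b, c}  B5 = {c, e, f}
Tree: B1–B2, B2–B3, B1–B4, B3–B5

The largest bag has 3 vertices, giving width 2; this decomposition certifies tw(G) ≤ 2. Conversely, {a, c, d} is a clique of size 3, and the vertices of any clique must share a bag in every tree decomposition; so some bag has ≥ 3 vertices and tw(G) ≥ 2. Hence tw(G) = 2 exactly.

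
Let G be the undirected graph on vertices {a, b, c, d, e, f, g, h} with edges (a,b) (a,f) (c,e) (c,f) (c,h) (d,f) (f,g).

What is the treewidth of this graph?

1

A width-1 tree decomposition is:
Bags: B1 = {f, g}  B2 = {c, f}  B3 = {a, f}  B4 = {d, f}  B5 = {a, b}  B6 = {c, h}  B7 = {c, e}
Tree: B1–B2, B2–B3, B2–B4, B3–B5, B2–B6, B6–B7
The largest bag has 2 vertices, giving width 1; this decomposition certifies tw(G) ≤ 1. G has an edge, so its treewidth is at least 1. Combining the bounds, tw(G) = 1.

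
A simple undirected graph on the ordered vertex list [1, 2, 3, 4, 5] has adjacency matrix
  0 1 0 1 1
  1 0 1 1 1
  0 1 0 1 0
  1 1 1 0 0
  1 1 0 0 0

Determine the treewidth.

2

A width-2 tree decomposition is:
Bags: B1 = {2, 3, 4}  B2 = {1, 2, 4}  B3 = {1, 2, 5}
Tree: B1–B2, B2–B3
Every bag has size at most 3, so the width is 3 − 1 = 2 and tw(G) ≤ 2. For the lower bound, the 3 vertices {1, 2, 4} are pairwise adjacent, and any tree decomposition puts a clique entirely inside one bag — forcing width ≥ 2. Hence tw(G) = 2 exactly.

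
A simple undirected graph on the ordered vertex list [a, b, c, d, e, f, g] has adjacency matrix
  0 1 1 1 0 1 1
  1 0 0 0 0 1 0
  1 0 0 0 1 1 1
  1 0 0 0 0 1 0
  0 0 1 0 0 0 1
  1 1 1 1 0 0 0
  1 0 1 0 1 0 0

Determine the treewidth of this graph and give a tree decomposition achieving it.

Treewidth 2.
One optimal decomposition is:
Bags: B1 = {a, d, f}  B2 = {a, c, f}  B3 = {a, c, g}  B4 = {c, e, g}  B5 = {a, b, f}
Tree: B1–B2, B2–B3, B3–B4, B2–B5

Each bag holds 3 vertices, so the decomposition has width 2, which upper-bounds the treewidth. On the other hand G contains the 3-clique {c, e, g}. A clique must lie in a single bag of any decomposition, so no decomposition can have width below 2. Therefore the treewidth is 2.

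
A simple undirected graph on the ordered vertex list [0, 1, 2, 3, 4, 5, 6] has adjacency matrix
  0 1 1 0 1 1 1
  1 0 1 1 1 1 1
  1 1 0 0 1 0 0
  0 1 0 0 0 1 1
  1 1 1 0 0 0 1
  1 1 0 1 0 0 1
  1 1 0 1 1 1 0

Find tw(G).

A width-3 tree decomposition is:
Bags: B1 = {0, 1, 2, 4}  B2 = {0, 1, 4, 6}  B3 = {0, 1, 5, 6}  B4 = {1, 3, 5, 6}
Tree: B1–B2, B2–B3, B3–B4
Each bag holds 4 vertices, so the decomposition has width 3, which upper-bounds the treewidth. Conversely, {0, 1, 2, 4} is a clique of size 4, and the vertices of any clique must share a bag in every tree decomposition; so some bag has ≥ 4 vertices and tw(G) ≥ 3. Hence tw(G) = 3 exactly.

3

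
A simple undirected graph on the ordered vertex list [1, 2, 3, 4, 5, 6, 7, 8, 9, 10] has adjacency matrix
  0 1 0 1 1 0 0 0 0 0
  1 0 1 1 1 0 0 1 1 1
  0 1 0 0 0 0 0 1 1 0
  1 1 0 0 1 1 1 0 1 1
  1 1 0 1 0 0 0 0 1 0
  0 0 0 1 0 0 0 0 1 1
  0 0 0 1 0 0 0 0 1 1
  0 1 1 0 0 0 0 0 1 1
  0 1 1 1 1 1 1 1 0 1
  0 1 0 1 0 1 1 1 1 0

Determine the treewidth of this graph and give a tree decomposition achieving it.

Treewidth 3.
Bags: B1 = {2, 4, 5, 9}  B2 = {2, 4, 9, 10}  B3 = {1, 2, 4, 5}  B4 = {2, 8, 9, 10}  B5 = {2, 3, 8, 9}  B6 = {4, 7, 9, 10}  B7 = {4, 6, 9, 10}
Tree: B1–B2, B1–B3, B2–B4, B4–B5, B2–B6, B2–B7

The largest bag has 4 vertices, giving width 3; this decomposition certifies tw(G) ≤ 3. On the other hand G contains the 4-clique {1, 2, 4, 5}. A clique must lie in a single bag of any decomposition, so no decomposition can have width below 3. Therefore the treewidth is 3.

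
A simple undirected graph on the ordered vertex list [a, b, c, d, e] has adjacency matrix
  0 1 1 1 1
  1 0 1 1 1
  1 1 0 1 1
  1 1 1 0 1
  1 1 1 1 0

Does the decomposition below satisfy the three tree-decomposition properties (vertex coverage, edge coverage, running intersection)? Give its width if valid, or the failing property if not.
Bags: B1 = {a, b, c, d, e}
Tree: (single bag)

Vertex coverage: the bags together contain {a, b, c, d, e}, the full vertex set. Edge coverage: each edge of G has both endpoints in at least one bag. Running intersection: for every vertex, the bags containing it form a connected subtree. All three properties hold, so this is a valid tree decomposition of width max|bag| − 1 = 4, and hence tw(G) ≤ 4.

Yes; width 4.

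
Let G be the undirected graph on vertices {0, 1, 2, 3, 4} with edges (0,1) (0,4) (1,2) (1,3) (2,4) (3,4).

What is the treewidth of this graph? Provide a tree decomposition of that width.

Each bag holds 3 vertices, so the decomposition has width 2, which upper-bounds the treewidth. The edges 1–3–4–0–1 form a cycle, so G is not a tree and its treewidth is at least 2. Therefore the treewidth is 2.

Treewidth 2.
Bags: B1 = {1, 3, 4}  B2 = {0, 1, 4}  B3 = {1, 2, 4}
Tree: B1–B2, B2–B3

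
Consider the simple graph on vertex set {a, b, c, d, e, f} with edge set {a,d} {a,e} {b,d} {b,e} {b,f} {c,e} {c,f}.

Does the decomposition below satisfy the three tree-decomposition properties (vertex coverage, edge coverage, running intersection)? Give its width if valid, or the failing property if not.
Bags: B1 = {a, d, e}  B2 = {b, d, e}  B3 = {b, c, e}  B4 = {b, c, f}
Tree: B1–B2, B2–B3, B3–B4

Every vertex of G appears in some bag (union = {a, b, c, d, e, f}); every edge is covered by a bag; and for each vertex v the set of bags containing v is connected in the bag tree. The decomposition is therefore valid. The largest bag has 3 vertices, so the width is 2.

Yes; width 2.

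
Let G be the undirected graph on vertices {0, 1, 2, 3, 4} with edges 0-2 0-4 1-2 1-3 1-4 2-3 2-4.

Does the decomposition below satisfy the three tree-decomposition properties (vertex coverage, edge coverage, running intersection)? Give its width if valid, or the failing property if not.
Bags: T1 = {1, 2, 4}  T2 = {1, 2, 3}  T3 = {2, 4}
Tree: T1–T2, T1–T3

A tree decomposition must satisfy three properties: every vertex lies in some bag; for every edge, both endpoints lie together in some bag; and for every vertex, the bags containing it form a connected subtree. Here vertex 0 appears in no bag, so the decomposition is invalid.

No — vertex 0 appears in no bag.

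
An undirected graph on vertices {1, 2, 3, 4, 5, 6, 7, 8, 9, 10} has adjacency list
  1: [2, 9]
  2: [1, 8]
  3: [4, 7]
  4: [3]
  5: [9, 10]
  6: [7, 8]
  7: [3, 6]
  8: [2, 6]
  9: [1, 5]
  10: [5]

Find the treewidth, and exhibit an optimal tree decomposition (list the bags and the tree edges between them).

The largest bag has 2 vertices, giving width 1; this decomposition certifies tw(G) ≤ 1. Since G has at least one edge (e.g. 10–5), it is not an edgeless graph, so tw(G) ≥ 1. Therefore the treewidth is 1.

Treewidth 1.
One optimal decomposition is:
Bags: B1 = {5, 10}  B2 = {5, 9}  B3 = {1, 9}  B4 = {1, 2}  B5 = {2, 8}  B6 = {6, 8}  B7 = {6, 7}  B8 = {3, 7}  B9 = {3, 4}
Tree: B1–B2, B2–B3, B3–B4, B4–B5, B5–B6, B6–B7, B7–B8, B8–B9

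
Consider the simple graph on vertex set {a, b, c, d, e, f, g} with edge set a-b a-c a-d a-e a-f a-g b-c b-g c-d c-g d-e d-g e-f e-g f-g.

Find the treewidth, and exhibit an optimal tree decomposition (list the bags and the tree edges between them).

Treewidth 3.
One such decomposition:
Bags: B1 = {a, d, e, g}  B2 = {a, c, d, g}  B3 = {a, b, c, g}  B4 = {a, e, f, g}
Tree: B1–B2, B2–B3, B1–B4

Every bag has size at most 4, so the width is 4 − 1 = 3 and tw(G) ≤ 3. For the lower bound, the 4 vertices {a, d, e, g} are pairwise adjacent, and any tree decomposition puts a clique entirely inside one bag — forcing width ≥ 3. The upper and lower bounds meet at 3, so that is the treewidth.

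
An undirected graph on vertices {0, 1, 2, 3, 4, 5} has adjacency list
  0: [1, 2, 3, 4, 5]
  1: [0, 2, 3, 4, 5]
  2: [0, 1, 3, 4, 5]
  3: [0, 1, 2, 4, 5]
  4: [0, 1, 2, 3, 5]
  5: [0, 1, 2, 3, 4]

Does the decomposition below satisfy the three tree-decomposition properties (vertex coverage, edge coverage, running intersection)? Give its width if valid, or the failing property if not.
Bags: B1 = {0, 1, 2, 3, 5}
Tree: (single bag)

A tree decomposition must satisfy three properties: every vertex lies in some bag; for every edge, both endpoints lie together in some bag; and for every vertex, the bags containing it form a connected subtree. Here vertex 4 appears in no bag, so the decomposition is invalid.

No — vertex 4 appears in no bag.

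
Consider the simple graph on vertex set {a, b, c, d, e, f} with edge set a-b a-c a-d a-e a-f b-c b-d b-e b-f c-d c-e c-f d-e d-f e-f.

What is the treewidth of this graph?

A width-5 tree decomposition is:
Bags: B1 = {a, b, c, d, e, f}
Tree: (single bag)
A single bag containing all 6 vertices is trivially a valid decomposition of width 5. Conversely, {a, b, c, d, e, f} is a clique of size 6, and the vertices of any clique must share a bag in every tree decomposition; so some bag has ≥ 6 vertices and tw(G) ≥ 5. The upper and lower bounds meet at 5, so that is the treewidth.

5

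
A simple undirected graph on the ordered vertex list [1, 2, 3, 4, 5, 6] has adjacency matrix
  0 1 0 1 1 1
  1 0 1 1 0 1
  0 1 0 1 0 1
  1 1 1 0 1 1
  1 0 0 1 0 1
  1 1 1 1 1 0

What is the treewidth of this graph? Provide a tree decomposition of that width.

Treewidth 3.
Bags: B1 = {1, 2, 4, 6}  B2 = {2, 3, 4, 6}  B3 = {1, 4, 5, 6}
Tree: B1–B2, B1–B3

The largest bag has 4 vertices, giving width 3; this decomposition certifies tw(G) ≤ 3. On the other hand G contains the 4-clique {1, 2, 4, 6}. A clique must lie in a single bag of any decomposition, so no decomposition can have width below 3. The upper and lower bounds meet at 3, so that is the treewidth.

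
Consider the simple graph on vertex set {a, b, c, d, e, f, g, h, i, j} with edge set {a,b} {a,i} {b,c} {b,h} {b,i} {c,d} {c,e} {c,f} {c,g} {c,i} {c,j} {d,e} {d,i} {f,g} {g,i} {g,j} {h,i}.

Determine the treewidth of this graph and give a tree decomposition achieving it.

Each bag holds 3 vertices, so the decomposition has width 2, which upper-bounds the treewidth. Conversely, {b, h, i} is a clique of size 3, and the vertices of any clique must share a bag in every tree decomposition; so some bag has ≥ 3 vertices and tw(G) ≥ 2. Therefore the treewidth is 2.

Treewidth 2.
One such decomposition:
Bags: B1 = {b, c, i}  B2 = {c, g, i}  B3 = {a, b, i}  B4 = {c, g, j}  B5 = {c, f, g}  B6 = {c, d, i}  B7 = {c, d, e}  B8 = {b, h, i}
Tree: B1–B2, B1–B3, B2–B4, B4–B5, B2–B6, B6–B7, B3–B8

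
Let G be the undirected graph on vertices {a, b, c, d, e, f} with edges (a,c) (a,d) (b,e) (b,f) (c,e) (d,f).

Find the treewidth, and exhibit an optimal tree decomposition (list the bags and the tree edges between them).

The largest bag has 3 vertices, giving width 2; this decomposition certifies tw(G) ≤ 2. Since d–f–b–e–c–a–d is a cycle in G, G is not acyclic. Forests are exactly the graphs of treewidth ≤ 1, so tw(G) ≥ 2. Hence tw(G) = 2 exactly.

Treewidth 2.
One optimal decomposition is:
Bags: B1 = {b, d, f}  B2 = {b, d, e}  B3 = {c, d, e}  B4 = {a, c, d}
Tree: B1–B2, B2–B3, B3–B4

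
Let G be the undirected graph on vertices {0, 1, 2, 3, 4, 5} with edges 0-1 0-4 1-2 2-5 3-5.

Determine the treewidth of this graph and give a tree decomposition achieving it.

Treewidth 1.
Bags: B1 = {0, 4}  B2 = {0, 1}  B3 = {1, 2}  B4 = {2, 5}  B5 = {3, 5}
Tree: B1–B2, B2–B3, B3–B4, B4–B5

The largest bag has 2 vertices, giving width 1; this decomposition certifies tw(G) ≤ 1. G has an edge, so its treewidth is at least 1. The upper and lower bounds meet at 1, so that is the treewidth.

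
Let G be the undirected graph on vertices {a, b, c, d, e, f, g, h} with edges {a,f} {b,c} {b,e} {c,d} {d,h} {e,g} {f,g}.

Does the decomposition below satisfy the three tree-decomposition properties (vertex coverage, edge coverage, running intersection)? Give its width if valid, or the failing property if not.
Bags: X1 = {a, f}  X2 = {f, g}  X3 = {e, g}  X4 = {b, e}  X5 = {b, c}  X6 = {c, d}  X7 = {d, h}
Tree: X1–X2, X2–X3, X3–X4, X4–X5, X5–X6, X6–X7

Vertex coverage: the bags together contain {a, b, c, d, e, f, g, h}, the full vertex set. Edge coverage: each edge of G has both endpoints in at least one bag. Running intersection: for every vertex, the bags containing it form a connected subtree. All three properties hold, so this is a valid tree decomposition of width max|bag| − 1 = 1, and hence tw(G) ≤ 1.

Yes; width 1.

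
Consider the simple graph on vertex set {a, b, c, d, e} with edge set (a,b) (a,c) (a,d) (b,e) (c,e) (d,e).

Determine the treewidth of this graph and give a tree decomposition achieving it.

Each bag holds 3 vertices, so the decomposition has width 2, which upper-bounds the treewidth. For the lower bound, G contains the cycle e–c–a–d–e, so G is not a forest; only forests have treewidth ≤ 1, hence tw(G) ≥ 2. The upper and lower bounds meet at 2, so that is the treewidth.

Treewidth 2.
One such decomposition:
Bags: B1 = {a, c, e}  B2 = {a, d, e}  B3 = {a, b, e}
Tree: B1–B2, B2–B3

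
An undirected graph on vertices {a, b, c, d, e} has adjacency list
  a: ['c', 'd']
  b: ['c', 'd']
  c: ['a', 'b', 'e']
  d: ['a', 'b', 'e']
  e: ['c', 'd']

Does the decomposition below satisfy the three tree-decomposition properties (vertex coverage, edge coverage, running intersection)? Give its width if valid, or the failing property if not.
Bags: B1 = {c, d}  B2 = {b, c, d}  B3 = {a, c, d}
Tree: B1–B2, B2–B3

A tree decomposition must satisfy three properties: every vertex lies in some bag; for every edge, both endpoints lie together in some bag; and for every vertex, the bags containing it form a connected subtree. Here vertex e appears in no bag, so the decomposition is invalid.

No — vertex e appears in no bag.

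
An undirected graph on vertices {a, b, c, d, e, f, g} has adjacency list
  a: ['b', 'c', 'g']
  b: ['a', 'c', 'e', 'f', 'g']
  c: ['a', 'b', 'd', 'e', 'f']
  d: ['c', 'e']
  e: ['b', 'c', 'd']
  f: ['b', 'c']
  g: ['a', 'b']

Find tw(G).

A width-2 tree decomposition is:
Bags: B1 = {a, b, g}  B2 = {a, b, c}  B3 = {b, c, e}  B4 = {b, c, f}  B5 = {c, d, e}
Tree: B1–B2, B2–B3, B3–B4, B3–B5
The largest bag has 3 vertices, giving width 2; this decomposition certifies tw(G) ≤ 2. For the lower bound, the 3 vertices {a, b, g} are pairwise adjacent, and any tree decomposition puts a clique entirely inside one bag — forcing width ≥ 2. The upper and lower bounds meet at 2, so that is the treewidth.

2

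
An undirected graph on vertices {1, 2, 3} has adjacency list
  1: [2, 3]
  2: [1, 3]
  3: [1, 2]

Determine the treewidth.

2

A width-2 tree decomposition is:
Bags: B1 = {1, 2, 3}
Tree: (single bag)
A single bag containing all 3 vertices is trivially a valid decomposition of width 2. For the lower bound, the 3 vertices {1, 2, 3} are pairwise adjacent, and any tree decomposition puts a clique entirely inside one bag — forcing width ≥ 2. The upper and lower bounds meet at 2, so that is the treewidth.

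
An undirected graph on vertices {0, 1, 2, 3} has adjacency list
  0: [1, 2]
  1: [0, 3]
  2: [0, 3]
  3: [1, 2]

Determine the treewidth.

2

A width-2 tree decomposition is:
Bags: B1 = {0, 1, 2}  B2 = {1, 2, 3}
Tree: B1–B2
The largest bag has 3 vertices, giving width 2; this decomposition certifies tw(G) ≤ 2. The edges 1–0–2–3–1 form a cycle, so G is not a tree and its treewidth is at least 2. Combining the bounds, tw(G) = 2.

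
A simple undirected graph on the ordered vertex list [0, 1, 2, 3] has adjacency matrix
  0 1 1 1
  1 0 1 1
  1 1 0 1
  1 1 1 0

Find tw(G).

A width-3 tree decomposition is:
Bags: B1 = {0, 1, 2, 3}
Tree: (single bag)
With just one bag of size 4, the width is 4 − 1 = 3, so tw(G) ≤ 3. On the other hand G contains the 4-clique {0, 1, 2, 3}. A clique must lie in a single bag of any decomposition, so no decomposition can have width below 3. Hence tw(G) = 3 exactly.

3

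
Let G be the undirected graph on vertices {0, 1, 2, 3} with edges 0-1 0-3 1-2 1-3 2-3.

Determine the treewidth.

A width-2 tree decomposition is:
Bags: B1 = {1, 2, 3}  B2 = {0, 1, 3}
Tree: B1–B2
The largest bag has 3 vertices, giving width 2; this decomposition certifies tw(G) ≤ 2. For the lower bound, the 3 vertices {0, 1, 3} are pairwise adjacent, and any tree decomposition puts a clique entirely inside one bag — forcing width ≥ 2. Therefore the treewidth is 2.

2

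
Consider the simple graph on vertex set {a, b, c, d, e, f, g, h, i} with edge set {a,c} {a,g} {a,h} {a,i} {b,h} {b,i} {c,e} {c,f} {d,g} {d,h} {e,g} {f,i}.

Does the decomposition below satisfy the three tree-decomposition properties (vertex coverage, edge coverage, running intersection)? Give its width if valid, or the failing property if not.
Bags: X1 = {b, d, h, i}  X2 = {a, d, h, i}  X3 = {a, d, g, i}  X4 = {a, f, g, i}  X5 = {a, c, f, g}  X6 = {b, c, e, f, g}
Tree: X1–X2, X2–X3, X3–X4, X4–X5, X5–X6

No — bags containing vertex b are not connected in the tree.

A tree decomposition must satisfy three properties: every vertex lies in some bag; for every edge, both endpoints lie together in some bag; and for every vertex, the bags containing it form a connected subtree. Here bags containing vertex b are not connected in the tree, so the decomposition is invalid.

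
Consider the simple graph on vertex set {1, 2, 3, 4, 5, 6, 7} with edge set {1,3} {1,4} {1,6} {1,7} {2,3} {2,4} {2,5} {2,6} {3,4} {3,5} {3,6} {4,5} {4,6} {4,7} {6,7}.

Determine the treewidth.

3

A width-3 tree decomposition is:
Bags: B1 = {2, 3, 4, 6}  B2 = {1, 3, 4, 6}  B3 = {2, 3, 4, 5}  B4 = {1, 4, 6, 7}
Tree: B1–B2, B1–B3, B2–B4
Each bag holds 4 vertices, so the decomposition has width 3, which upper-bounds the treewidth. On the other hand G contains the 4-clique {1, 3, 4, 6}. A clique must lie in a single bag of any decomposition, so no decomposition can have width below 3. Therefore the treewidth is 3.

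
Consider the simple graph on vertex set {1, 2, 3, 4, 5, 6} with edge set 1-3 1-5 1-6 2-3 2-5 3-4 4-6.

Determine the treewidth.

A width-2 tree decomposition is:
Bags: B1 = {1, 2, 5}  B2 = {1, 2, 3}  B3 = {1, 3, 6}  B4 = {3, 4, 6}
Tree: B1–B2, B2–B3, B3–B4
Every bag has size at most 3, so the width is 3 − 1 = 2 and tw(G) ≤ 2. The edges 5–2–3–1–5 form a cycle, so G is not a tree and its treewidth is at least 2. Therefore the treewidth is 2.

2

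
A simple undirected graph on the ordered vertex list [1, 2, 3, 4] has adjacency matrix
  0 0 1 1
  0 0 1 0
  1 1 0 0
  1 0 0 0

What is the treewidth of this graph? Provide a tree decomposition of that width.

Each bag holds 2 vertices, so the decomposition has width 1, which upper-bounds the treewidth. G has an edge, so its treewidth is at least 1. Therefore the treewidth is 1.

Treewidth 1.
One such decomposition:
Bags: B1 = {2, 3}  B2 = {1, 3}  B3 = {1, 4}
Tree: B1–B2, B2–B3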